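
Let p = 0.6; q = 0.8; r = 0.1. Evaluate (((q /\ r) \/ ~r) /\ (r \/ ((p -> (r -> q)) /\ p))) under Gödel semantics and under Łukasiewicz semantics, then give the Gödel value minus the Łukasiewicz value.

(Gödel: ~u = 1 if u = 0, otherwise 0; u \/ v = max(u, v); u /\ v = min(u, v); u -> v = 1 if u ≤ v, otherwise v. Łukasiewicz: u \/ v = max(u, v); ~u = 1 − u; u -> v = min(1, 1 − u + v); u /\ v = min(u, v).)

-0.50

Gödel evaluation:
  (q /\ r) = min(0.8, 0.1) = 0.1
  ~r: Gödel ¬ of 0.1 = 0 (operand ≠ 0)
  ((q /\ r) \/ ~r) = max(0.1, 0) = 0.1
  (r -> q): 0.1 ≤ 0.8, so result = 1
  (p -> (r -> q)): 0.6 ≤ 1, so result = 1
  ((p -> (r -> q)) /\ p) = min(1, 0.6) = 0.6
  (r \/ ((p -> (r -> q)) /\ p)) = max(0.1, 0.6) = 0.6
  (((q /\ r) \/ ~r) /\ (r \/ ((p -> (r -> q)) /\ p))) = min(0.1, 0.6) = 0.1
  Gödel value = 0.1
Łukasiewicz evaluation:
  (q /\ r) = min(0.8, 0.1) = 0.1
  ~r: Łukasiewicz ¬ gives 1 − 0.1 = 0.9
  ((q /\ r) \/ ~r) = max(0.1, 0.9) = 0.9
  (r -> q): min(1, 1 − 0.1 + 0.8) = 1
  (p -> (r -> q)): min(1, 1 − 0.6 + 1) = 1
  ((p -> (r -> q)) /\ p) = min(1, 0.6) = 0.6
  (r \/ ((p -> (r -> q)) /\ p)) = max(0.1, 0.6) = 0.6
  (((q /\ r) \/ ~r) /\ (r \/ ((p -> (r -> q)) /\ p))) = min(0.9, 0.6) = 0.6
  Łukasiewicz value = 0.6
Difference: 0.1 − 0.6 = -0.50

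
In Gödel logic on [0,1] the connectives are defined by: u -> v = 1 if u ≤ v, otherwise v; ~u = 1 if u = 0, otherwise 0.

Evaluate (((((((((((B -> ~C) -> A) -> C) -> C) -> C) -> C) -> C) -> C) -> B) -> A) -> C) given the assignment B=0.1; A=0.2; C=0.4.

0.40

~C: Gödel ¬ of 0.4 = 0 (operand ≠ 0)
(B -> ~C): 0.1 > 0, so result = 0
((B -> ~C) -> A): 0 ≤ 0.2, so result = 1
(((B -> ~C) -> A) -> C): 1 > 0.4, so result = 0.4
((((B -> ~C) -> A) -> C) -> C): 0.4 ≤ 0.4, so result = 1
(((((B -> ~C) -> A) -> C) -> C) -> C): 1 > 0.4, so result = 0.4
((((((B -> ~C) -> A) -> C) -> C) -> C) -> C): 0.4 ≤ 0.4, so result = 1
(((((((B -> ~C) -> A) -> C) -> C) -> C) -> C) -> C): 1 > 0.4, so result = 0.4
((((((((B -> ~C) -> A) -> C) -> C) -> C) -> C) -> C) -> C): 0.4 ≤ 0.4, so result = 1
(((((((((B -> ~C) -> A) -> C) -> C) -> C) -> C) -> C) -> C) -> B): 1 > 0.1, so result = 0.1
((((((((((B -> ~C) -> A) -> C) -> C) -> C) -> C) -> C) -> C) -> B) -> A): 0.1 ≤ 0.2, so result = 1
(((((((((((B -> ~C) -> A) -> C) -> C) -> C) -> C) -> C) -> C) -> B) -> A) -> C): 1 > 0.4, so result = 0.4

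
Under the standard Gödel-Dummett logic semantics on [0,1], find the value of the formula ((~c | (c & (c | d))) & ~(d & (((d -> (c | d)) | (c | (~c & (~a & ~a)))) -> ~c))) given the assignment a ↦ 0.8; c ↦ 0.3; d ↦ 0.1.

0.30

~c: Gödel ¬ of 0.3 = 0 (operand ≠ 0)
(c | d) = max(0.3, 0.1) = 0.3
(c & (c | d)) = min(0.3, 0.3) = 0.3
(~c | (c & (c | d))) = max(0, 0.3) = 0.3
(c | d) = max(0.3, 0.1) = 0.3
(d -> (c | d)): 0.1 ≤ 0.3, so result = 1
~c: Gödel ¬ of 0.3 = 0 (operand ≠ 0)
~a: Gödel ¬ of 0.8 = 0 (operand ≠ 0)
~a: Gödel ¬ of 0.8 = 0 (operand ≠ 0)
(~a & ~a) = min(0, 0) = 0
(~c & (~a & ~a)) = min(0, 0) = 0
(c | (~c & (~a & ~a))) = max(0.3, 0) = 0.3
((d -> (c | d)) | (c | (~c & (~a & ~a)))) = max(1, 0.3) = 1
~c: Gödel ¬ of 0.3 = 0 (operand ≠ 0)
(((d -> (c | d)) | (c | (~c & (~a & ~a)))) -> ~c): 1 > 0, so result = 0
(d & (((d -> (c | d)) | (c | (~c & (~a & ~a)))) -> ~c)) = min(0.1, 0) = 0
~(d & (((d -> (c | d)) | (c | (~c & (~a & ~a)))) -> ~c)): Gödel ¬ of 0 = 1 (operand is 0)
((~c | (c & (c | d))) & ~(d & (((d -> (c | d)) | (c | (~c & (~a & ~a)))) -> ~c))) = min(0.3, 1) = 0.3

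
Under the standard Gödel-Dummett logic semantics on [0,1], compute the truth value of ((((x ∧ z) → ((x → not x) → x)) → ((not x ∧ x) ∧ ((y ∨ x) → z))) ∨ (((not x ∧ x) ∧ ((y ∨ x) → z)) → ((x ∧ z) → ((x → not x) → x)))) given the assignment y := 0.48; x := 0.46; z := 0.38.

(x ∧ z) = min(0.46, 0.38) = 0.38
not x: Gödel ¬ of 0.46 = 0 (operand ≠ 0)
(x → not x): 0.46 > 0, so result = 0
((x → not x) → x): 0 ≤ 0.46, so result = 1
((x ∧ z) → ((x → not x) → x)): 0.38 ≤ 1, so result = 1
not x: Gödel ¬ of 0.46 = 0 (operand ≠ 0)
(not x ∧ x) = min(0, 0.46) = 0
(y ∨ x) = max(0.48, 0.46) = 0.48
((y ∨ x) → z): 0.48 > 0.38, so result = 0.38
((not x ∧ x) ∧ ((y ∨ x) → z)) = min(0, 0.38) = 0
(((x ∧ z) → ((x → not x) → x)) → ((not x ∧ x) ∧ ((y ∨ x) → z))): 1 > 0, so result = 0
not x: Gödel ¬ of 0.46 = 0 (operand ≠ 0)
(not x ∧ x) = min(0, 0.46) = 0
(y ∨ x) = max(0.48, 0.46) = 0.48
((y ∨ x) → z): 0.48 > 0.38, so result = 0.38
((not x ∧ x) ∧ ((y ∨ x) → z)) = min(0, 0.38) = 0
(x ∧ z) = min(0.46, 0.38) = 0.38
not x: Gödel ¬ of 0.46 = 0 (operand ≠ 0)
(x → not x): 0.46 > 0, so result = 0
((x → not x) → x): 0 ≤ 0.46, so result = 1
((x ∧ z) → ((x → not x) → x)): 0.38 ≤ 1, so result = 1
(((not x ∧ x) ∧ ((y ∨ x) → z)) → ((x ∧ z) → ((x → not x) → x))): 0 ≤ 1, so result = 1
((((x ∧ z) → ((x → not x) → x)) → ((not x ∧ x) ∧ ((y ∨ x) → z))) ∨ (((not x ∧ x) ∧ ((y ∨ x) → z)) → ((x ∧ z) → ((x → not x) → x)))) = max(0, 1) = 1

1.00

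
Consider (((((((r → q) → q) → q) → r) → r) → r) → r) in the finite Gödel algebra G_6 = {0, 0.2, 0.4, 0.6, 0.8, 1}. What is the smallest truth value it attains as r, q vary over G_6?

The minimum is attained at r = 0.2, q = 0:
  (r → q): 0.2 > 0, so result = 0
  ((r → q) → q): 0 ≤ 0, so result = 1
  (((r → q) → q) → q): 1 > 0, so result = 0
  ((((r → q) → q) → q) → r): 0 ≤ 0.2, so result = 1
  (((((r → q) → q) → q) → r) → r): 1 > 0.2, so result = 0.2
  ((((((r → q) → q) → q) → r) → r) → r): 0.2 ≤ 0.2, so result = 1
  (((((((r → q) → q) → q) → r) → r) → r) → r): 1 > 0.2, so result = 0.2
Checking all 36 assignments confirms none give a value below 0.20.

0.20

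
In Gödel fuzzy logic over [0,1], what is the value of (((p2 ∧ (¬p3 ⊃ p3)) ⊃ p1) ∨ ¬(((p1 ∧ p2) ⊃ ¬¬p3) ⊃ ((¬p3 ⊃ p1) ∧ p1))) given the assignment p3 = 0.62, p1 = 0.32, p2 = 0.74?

¬p3: Gödel ¬ of 0.62 = 0 (operand ≠ 0)
(¬p3 ⊃ p3): 0 ≤ 0.62, so result = 1
(p2 ∧ (¬p3 ⊃ p3)) = min(0.74, 1) = 0.74
((p2 ∧ (¬p3 ⊃ p3)) ⊃ p1): 0.74 > 0.32, so result = 0.32
(p1 ∧ p2) = min(0.32, 0.74) = 0.32
¬p3: Gödel ¬ of 0.62 = 0 (operand ≠ 0)
¬¬p3: Gödel ¬ of 0 = 1 (operand is 0)
((p1 ∧ p2) ⊃ ¬¬p3): 0.32 ≤ 1, so result = 1
¬p3: Gödel ¬ of 0.62 = 0 (operand ≠ 0)
(¬p3 ⊃ p1): 0 ≤ 0.32, so result = 1
((¬p3 ⊃ p1) ∧ p1) = min(1, 0.32) = 0.32
(((p1 ∧ p2) ⊃ ¬¬p3) ⊃ ((¬p3 ⊃ p1) ∧ p1)): 1 > 0.32, so result = 0.32
¬(((p1 ∧ p2) ⊃ ¬¬p3) ⊃ ((¬p3 ⊃ p1) ∧ p1)): Gödel ¬ of 0.32 = 0 (operand ≠ 0)
(((p2 ∧ (¬p3 ⊃ p3)) ⊃ p1) ∨ ¬(((p1 ∧ p2) ⊃ ¬¬p3) ⊃ ((¬p3 ⊃ p1) ∧ p1))) = max(0.32, 0) = 0.32

0.32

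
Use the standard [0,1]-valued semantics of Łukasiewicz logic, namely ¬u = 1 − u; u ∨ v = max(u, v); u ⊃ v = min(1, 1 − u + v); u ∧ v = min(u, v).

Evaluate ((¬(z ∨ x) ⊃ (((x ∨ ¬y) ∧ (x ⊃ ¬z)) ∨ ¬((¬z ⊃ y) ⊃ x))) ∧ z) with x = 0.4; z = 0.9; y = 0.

0.90

(z ∨ x) = max(0.9, 0.4) = 0.9
¬(z ∨ x): Łukasiewicz ¬ gives 1 − 0.9 = 0.1
¬y: Łukasiewicz ¬ gives 1 − 0 = 1
(x ∨ ¬y) = max(0.4, 1) = 1
¬z: Łukasiewicz ¬ gives 1 − 0.9 = 0.1
(x ⊃ ¬z): min(1, 1 − 0.4 + 0.1) = 0.7
((x ∨ ¬y) ∧ (x ⊃ ¬z)) = min(1, 0.7) = 0.7
¬z: Łukasiewicz ¬ gives 1 − 0.9 = 0.1
(¬z ⊃ y): min(1, 1 − 0.1 + 0) = 0.9
((¬z ⊃ y) ⊃ x): min(1, 1 − 0.9 + 0.4) = 0.5
¬((¬z ⊃ y) ⊃ x): Łukasiewicz ¬ gives 1 − 0.5 = 0.5
(((x ∨ ¬y) ∧ (x ⊃ ¬z)) ∨ ¬((¬z ⊃ y) ⊃ x)) = max(0.7, 0.5) = 0.7
(¬(z ∨ x) ⊃ (((x ∨ ¬y) ∧ (x ⊃ ¬z)) ∨ ¬((¬z ⊃ y) ⊃ x))): min(1, 1 − 0.1 + 0.7) = 1
((¬(z ∨ x) ⊃ (((x ∨ ¬y) ∧ (x ⊃ ¬z)) ∨ ¬((¬z ⊃ y) ⊃ x))) ∧ z) = min(1, 0.9) = 0.9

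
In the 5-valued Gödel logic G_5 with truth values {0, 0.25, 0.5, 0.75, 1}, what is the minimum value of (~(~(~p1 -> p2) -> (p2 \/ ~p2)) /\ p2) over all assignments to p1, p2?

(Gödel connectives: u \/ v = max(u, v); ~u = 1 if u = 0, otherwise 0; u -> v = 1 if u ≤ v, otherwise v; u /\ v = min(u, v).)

The minimum is attained at p1 = 0, p2 = 0:
  ~p1: Gödel ¬ of 0 = 1 (operand is 0)
  (~p1 -> p2): 1 > 0, so result = 0
  ~(~p1 -> p2): Gödel ¬ of 0 = 1 (operand is 0)
  ~p2: Gödel ¬ of 0 = 1 (operand is 0)
  (p2 \/ ~p2) = max(0, 1) = 1
  (~(~p1 -> p2) -> (p2 \/ ~p2)): 1 ≤ 1, so result = 1
  ~(~(~p1 -> p2) -> (p2 \/ ~p2)): Gödel ¬ of 1 = 0 (operand ≠ 0)
  (~(~(~p1 -> p2) -> (p2 \/ ~p2)) /\ p2) = min(0, 0) = 0
Checking all 25 assignments confirms none give a value below 0.00.

0.00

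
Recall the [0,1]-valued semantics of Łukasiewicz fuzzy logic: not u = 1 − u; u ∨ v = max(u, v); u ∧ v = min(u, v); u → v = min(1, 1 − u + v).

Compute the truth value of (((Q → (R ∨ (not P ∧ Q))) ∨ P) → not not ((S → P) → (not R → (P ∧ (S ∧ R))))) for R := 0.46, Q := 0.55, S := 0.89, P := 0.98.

not P: Łukasiewicz ¬ gives 1 − 0.98 = 0.02
(not P ∧ Q) = min(0.02, 0.55) = 0.02
(R ∨ (not P ∧ Q)) = max(0.46, 0.02) = 0.46
(Q → (R ∨ (not P ∧ Q))): min(1, 1 − 0.55 + 0.46) = 0.91
((Q → (R ∨ (not P ∧ Q))) ∨ P) = max(0.91, 0.98) = 0.98
(S → P): min(1, 1 − 0.89 + 0.98) = 1
not R: Łukasiewicz ¬ gives 1 − 0.46 = 0.54
(S ∧ R) = min(0.89, 0.46) = 0.46
(P ∧ (S ∧ R)) = min(0.98, 0.46) = 0.46
(not R → (P ∧ (S ∧ R))): min(1, 1 − 0.54 + 0.46) = 0.92
((S → P) → (not R → (P ∧ (S ∧ R)))): min(1, 1 − 1 + 0.92) = 0.92
not ((S → P) → (not R → (P ∧ (S ∧ R)))): Łukasiewicz ¬ gives 1 − 0.92 = 0.08
not not ((S → P) → (not R → (P ∧ (S ∧ R)))): Łukasiewicz ¬ gives 1 − 0.08 = 0.92
(((Q → (R ∨ (not P ∧ Q))) ∨ P) → not not ((S → P) → (not R → (P ∧ (S ∧ R))))): min(1, 1 − 0.98 + 0.92) = 0.94

0.94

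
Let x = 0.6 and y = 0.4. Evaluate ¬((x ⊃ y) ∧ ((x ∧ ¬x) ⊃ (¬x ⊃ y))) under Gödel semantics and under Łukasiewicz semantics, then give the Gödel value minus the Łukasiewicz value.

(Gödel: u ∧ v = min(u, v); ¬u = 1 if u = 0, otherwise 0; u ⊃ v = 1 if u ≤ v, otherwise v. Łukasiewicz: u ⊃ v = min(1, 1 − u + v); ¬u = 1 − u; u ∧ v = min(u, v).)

-0.20

Gödel evaluation:
  (x ⊃ y): 0.6 > 0.4, so result = 0.4
  ¬x: Gödel ¬ of 0.6 = 0 (operand ≠ 0)
  (x ∧ ¬x) = min(0.6, 0) = 0
  ¬x: Gödel ¬ of 0.6 = 0 (operand ≠ 0)
  (¬x ⊃ y): 0 ≤ 0.4, so result = 1
  ((x ∧ ¬x) ⊃ (¬x ⊃ y)): 0 ≤ 1, so result = 1
  ((x ⊃ y) ∧ ((x ∧ ¬x) ⊃ (¬x ⊃ y))) = min(0.4, 1) = 0.4
  ¬((x ⊃ y) ∧ ((x ∧ ¬x) ⊃ (¬x ⊃ y))): Gödel ¬ of 0.4 = 0 (operand ≠ 0)
  Gödel value = 0
Łukasiewicz evaluation:
  (x ⊃ y): min(1, 1 − 0.6 + 0.4) = 0.8
  ¬x: Łukasiewicz ¬ gives 1 − 0.6 = 0.4
  (x ∧ ¬x) = min(0.6, 0.4) = 0.4
  ¬x: Łukasiewicz ¬ gives 1 − 0.6 = 0.4
  (¬x ⊃ y): min(1, 1 − 0.4 + 0.4) = 1
  ((x ∧ ¬x) ⊃ (¬x ⊃ y)): min(1, 1 − 0.4 + 1) = 1
  ((x ⊃ y) ∧ ((x ∧ ¬x) ⊃ (¬x ⊃ y))) = min(0.8, 1) = 0.8
  ¬((x ⊃ y) ∧ ((x ∧ ¬x) ⊃ (¬x ⊃ y))): Łukasiewicz ¬ gives 1 − 0.8 = 0.2
  Łukasiewicz value = 0.2
Difference: 0 − 0.2 = -0.20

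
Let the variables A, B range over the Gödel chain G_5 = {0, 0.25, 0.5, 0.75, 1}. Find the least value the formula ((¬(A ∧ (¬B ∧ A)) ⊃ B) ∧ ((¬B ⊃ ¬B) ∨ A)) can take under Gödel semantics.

0.00

The minimum is attained at A = 0, B = 0:
  ¬B: Gödel ¬ of 0 = 1 (operand is 0)
  (¬B ∧ A) = min(1, 0) = 0
  (A ∧ (¬B ∧ A)) = min(0, 0) = 0
  ¬(A ∧ (¬B ∧ A)): Gödel ¬ of 0 = 1 (operand is 0)
  (¬(A ∧ (¬B ∧ A)) ⊃ B): 1 > 0, so result = 0
  ¬B: Gödel ¬ of 0 = 1 (operand is 0)
  ¬B: Gödel ¬ of 0 = 1 (operand is 0)
  (¬B ⊃ ¬B): 1 ≤ 1, so result = 1
  ((¬B ⊃ ¬B) ∨ A) = max(1, 0) = 1
  ((¬(A ∧ (¬B ∧ A)) ⊃ B) ∧ ((¬B ⊃ ¬B) ∨ A)) = min(0, 1) = 0
Checking all 25 assignments confirms none give a value below 0.00.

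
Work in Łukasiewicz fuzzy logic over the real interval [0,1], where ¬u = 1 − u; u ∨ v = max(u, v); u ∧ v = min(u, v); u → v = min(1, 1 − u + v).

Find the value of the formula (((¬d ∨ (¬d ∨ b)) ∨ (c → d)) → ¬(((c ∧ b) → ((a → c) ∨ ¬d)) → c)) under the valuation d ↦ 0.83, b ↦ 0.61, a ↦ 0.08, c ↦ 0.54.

0.46

¬d: Łukasiewicz ¬ gives 1 − 0.83 = 0.17
¬d: Łukasiewicz ¬ gives 1 − 0.83 = 0.17
(¬d ∨ b) = max(0.17, 0.61) = 0.61
(¬d ∨ (¬d ∨ b)) = max(0.17, 0.61) = 0.61
(c → d): min(1, 1 − 0.54 + 0.83) = 1
((¬d ∨ (¬d ∨ b)) ∨ (c → d)) = max(0.61, 1) = 1
(c ∧ b) = min(0.54, 0.61) = 0.54
(a → c): min(1, 1 − 0.08 + 0.54) = 1
¬d: Łukasiewicz ¬ gives 1 − 0.83 = 0.17
((a → c) ∨ ¬d) = max(1, 0.17) = 1
((c ∧ b) → ((a → c) ∨ ¬d)): min(1, 1 − 0.54 + 1) = 1
(((c ∧ b) → ((a → c) ∨ ¬d)) → c): min(1, 1 − 1 + 0.54) = 0.54
¬(((c ∧ b) → ((a → c) ∨ ¬d)) → c): Łukasiewicz ¬ gives 1 − 0.54 = 0.46
(((¬d ∨ (¬d ∨ b)) ∨ (c → d)) → ¬(((c ∧ b) → ((a → c) ∨ ¬d)) → c)): min(1, 1 − 1 + 0.46) = 0.46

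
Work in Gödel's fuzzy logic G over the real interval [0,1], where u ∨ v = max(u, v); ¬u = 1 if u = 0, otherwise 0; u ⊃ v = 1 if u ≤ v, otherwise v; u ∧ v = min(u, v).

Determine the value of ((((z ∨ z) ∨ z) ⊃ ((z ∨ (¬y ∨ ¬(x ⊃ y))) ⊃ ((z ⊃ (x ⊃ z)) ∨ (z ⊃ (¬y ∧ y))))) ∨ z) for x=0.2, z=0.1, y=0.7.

1.00

(z ∨ z) = max(0.1, 0.1) = 0.1
((z ∨ z) ∨ z) = max(0.1, 0.1) = 0.1
¬y: Gödel ¬ of 0.7 = 0 (operand ≠ 0)
(x ⊃ y): 0.2 ≤ 0.7, so result = 1
¬(x ⊃ y): Gödel ¬ of 1 = 0 (operand ≠ 0)
(¬y ∨ ¬(x ⊃ y)) = max(0, 0) = 0
(z ∨ (¬y ∨ ¬(x ⊃ y))) = max(0.1, 0) = 0.1
(x ⊃ z): 0.2 > 0.1, so result = 0.1
(z ⊃ (x ⊃ z)): 0.1 ≤ 0.1, so result = 1
¬y: Gödel ¬ of 0.7 = 0 (operand ≠ 0)
(¬y ∧ y) = min(0, 0.7) = 0
(z ⊃ (¬y ∧ y)): 0.1 > 0, so result = 0
((z ⊃ (x ⊃ z)) ∨ (z ⊃ (¬y ∧ y))) = max(1, 0) = 1
((z ∨ (¬y ∨ ¬(x ⊃ y))) ⊃ ((z ⊃ (x ⊃ z)) ∨ (z ⊃ (¬y ∧ y)))): 0.1 ≤ 1, so result = 1
(((z ∨ z) ∨ z) ⊃ ((z ∨ (¬y ∨ ¬(x ⊃ y))) ⊃ ((z ⊃ (x ⊃ z)) ∨ (z ⊃ (¬y ∧ y))))): 0.1 ≤ 1, so result = 1
((((z ∨ z) ∨ z) ⊃ ((z ∨ (¬y ∨ ¬(x ⊃ y))) ⊃ ((z ⊃ (x ⊃ z)) ∨ (z ⊃ (¬y ∧ y))))) ∨ z) = max(1, 0.1) = 1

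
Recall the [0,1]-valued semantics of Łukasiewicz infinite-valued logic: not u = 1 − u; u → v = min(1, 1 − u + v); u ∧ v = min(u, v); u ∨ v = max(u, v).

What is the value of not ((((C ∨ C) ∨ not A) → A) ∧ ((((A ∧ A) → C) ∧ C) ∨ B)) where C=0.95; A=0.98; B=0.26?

(C ∨ C) = max(0.95, 0.95) = 0.95
not A: Łukasiewicz ¬ gives 1 − 0.98 = 0.02
((C ∨ C) ∨ not A) = max(0.95, 0.02) = 0.95
(((C ∨ C) ∨ not A) → A): min(1, 1 − 0.95 + 0.98) = 1
(A ∧ A) = min(0.98, 0.98) = 0.98
((A ∧ A) → C): min(1, 1 − 0.98 + 0.95) = 0.97
(((A ∧ A) → C) ∧ C) = min(0.97, 0.95) = 0.95
((((A ∧ A) → C) ∧ C) ∨ B) = max(0.95, 0.26) = 0.95
((((C ∨ C) ∨ not A) → A) ∧ ((((A ∧ A) → C) ∧ C) ∨ B)) = min(1, 0.95) = 0.95
not ((((C ∨ C) ∨ not A) → A) ∧ ((((A ∧ A) → C) ∧ C) ∨ B)): Łukasiewicz ¬ gives 1 − 0.95 = 0.05

0.05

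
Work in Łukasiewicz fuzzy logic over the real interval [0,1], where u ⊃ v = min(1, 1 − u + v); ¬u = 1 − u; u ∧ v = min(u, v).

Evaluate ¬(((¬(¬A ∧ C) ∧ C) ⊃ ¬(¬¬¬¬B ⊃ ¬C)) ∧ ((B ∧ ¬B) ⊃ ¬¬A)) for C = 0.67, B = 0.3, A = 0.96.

¬A: Łukasiewicz ¬ gives 1 − 0.96 = 0.04
(¬A ∧ C) = min(0.04, 0.67) = 0.04
¬(¬A ∧ C): Łukasiewicz ¬ gives 1 − 0.04 = 0.96
(¬(¬A ∧ C) ∧ C) = min(0.96, 0.67) = 0.67
¬B: Łukasiewicz ¬ gives 1 − 0.3 = 0.7
¬¬B: Łukasiewicz ¬ gives 1 − 0.7 = 0.3
¬¬¬B: Łukasiewicz ¬ gives 1 − 0.3 = 0.7
¬¬¬¬B: Łukasiewicz ¬ gives 1 − 0.7 = 0.3
¬C: Łukasiewicz ¬ gives 1 − 0.67 = 0.33
(¬¬¬¬B ⊃ ¬C): min(1, 1 − 0.3 + 0.33) = 1
¬(¬¬¬¬B ⊃ ¬C): Łukasiewicz ¬ gives 1 − 1 = 0
((¬(¬A ∧ C) ∧ C) ⊃ ¬(¬¬¬¬B ⊃ ¬C)): min(1, 1 − 0.67 + 0) = 0.33
¬B: Łukasiewicz ¬ gives 1 − 0.3 = 0.7
(B ∧ ¬B) = min(0.3, 0.7) = 0.3
¬A: Łukasiewicz ¬ gives 1 − 0.96 = 0.04
¬¬A: Łukasiewicz ¬ gives 1 − 0.04 = 0.96
((B ∧ ¬B) ⊃ ¬¬A): min(1, 1 − 0.3 + 0.96) = 1
(((¬(¬A ∧ C) ∧ C) ⊃ ¬(¬¬¬¬B ⊃ ¬C)) ∧ ((B ∧ ¬B) ⊃ ¬¬A)) = min(0.33, 1) = 0.33
¬(((¬(¬A ∧ C) ∧ C) ⊃ ¬(¬¬¬¬B ⊃ ¬C)) ∧ ((B ∧ ¬B) ⊃ ¬¬A)): Łukasiewicz ¬ gives 1 − 0.33 = 0.67

0.67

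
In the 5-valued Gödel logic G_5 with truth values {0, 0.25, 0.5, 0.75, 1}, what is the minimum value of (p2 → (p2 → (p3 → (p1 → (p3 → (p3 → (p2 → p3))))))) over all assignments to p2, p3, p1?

Every assignment gives 1. For instance at p2 = 0, p3 = 0, p1 = 0:
  (p2 → p3): 0 ≤ 0, so result = 1
  (p3 → (p2 → p3)): 0 ≤ 1, so result = 1
  (p3 → (p3 → (p2 → p3))): 0 ≤ 1, so result = 1
  (p1 → (p3 → (p3 → (p2 → p3)))): 0 ≤ 1, so result = 1
  (p3 → (p1 → (p3 → (p3 → (p2 → p3))))): 0 ≤ 1, so result = 1
  (p2 → (p3 → (p1 → (p3 → (p3 → (p2 → p3)))))): 0 ≤ 1, so result = 1
  (p2 → (p2 → (p3 → (p1 → (p3 → (p3 → (p2 → p3))))))): 0 ≤ 1, so result = 1
All 125 assignments give value 1 — the formula is a G_5-tautology.

1.00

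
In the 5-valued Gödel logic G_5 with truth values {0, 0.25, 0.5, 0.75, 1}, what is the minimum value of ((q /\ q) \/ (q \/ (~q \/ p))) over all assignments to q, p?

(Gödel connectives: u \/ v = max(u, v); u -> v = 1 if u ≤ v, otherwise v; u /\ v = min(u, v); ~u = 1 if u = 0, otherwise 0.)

The minimum is attained at q = 0.25, p = 0:
  (q /\ q) = min(0.25, 0.25) = 0.25
  ~q: Gödel ¬ of 0.25 = 0 (operand ≠ 0)
  (~q \/ p) = max(0, 0) = 0
  (q \/ (~q \/ p)) = max(0.25, 0) = 0.25
  ((q /\ q) \/ (q \/ (~q \/ p))) = max(0.25, 0.25) = 0.25
Checking all 25 assignments confirms none give a value below 0.25.

0.25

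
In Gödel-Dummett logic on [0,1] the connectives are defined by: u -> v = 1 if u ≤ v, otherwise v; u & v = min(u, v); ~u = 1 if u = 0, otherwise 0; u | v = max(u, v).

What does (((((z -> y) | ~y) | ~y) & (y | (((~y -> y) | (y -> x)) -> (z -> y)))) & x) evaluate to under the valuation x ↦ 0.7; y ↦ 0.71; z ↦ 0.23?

0.70

(z -> y): 0.23 ≤ 0.71, so result = 1
~y: Gödel ¬ of 0.71 = 0 (operand ≠ 0)
((z -> y) | ~y) = max(1, 0) = 1
~y: Gödel ¬ of 0.71 = 0 (operand ≠ 0)
(((z -> y) | ~y) | ~y) = max(1, 0) = 1
~y: Gödel ¬ of 0.71 = 0 (operand ≠ 0)
(~y -> y): 0 ≤ 0.71, so result = 1
(y -> x): 0.71 > 0.7, so result = 0.7
((~y -> y) | (y -> x)) = max(1, 0.7) = 1
(z -> y): 0.23 ≤ 0.71, so result = 1
(((~y -> y) | (y -> x)) -> (z -> y)): 1 ≤ 1, so result = 1
(y | (((~y -> y) | (y -> x)) -> (z -> y))) = max(0.71, 1) = 1
((((z -> y) | ~y) | ~y) & (y | (((~y -> y) | (y -> x)) -> (z -> y)))) = min(1, 1) = 1
(((((z -> y) | ~y) | ~y) & (y | (((~y -> y) | (y -> x)) -> (z -> y)))) & x) = min(1, 0.7) = 0.7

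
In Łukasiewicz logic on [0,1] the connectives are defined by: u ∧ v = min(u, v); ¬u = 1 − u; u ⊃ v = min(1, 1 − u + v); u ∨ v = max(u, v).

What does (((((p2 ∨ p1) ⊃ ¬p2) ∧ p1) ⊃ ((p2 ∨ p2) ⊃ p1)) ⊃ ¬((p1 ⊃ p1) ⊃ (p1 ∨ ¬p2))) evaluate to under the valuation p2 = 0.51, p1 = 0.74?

(p2 ∨ p1) = max(0.51, 0.74) = 0.74
¬p2: Łukasiewicz ¬ gives 1 − 0.51 = 0.49
((p2 ∨ p1) ⊃ ¬p2): min(1, 1 − 0.74 + 0.49) = 0.75
(((p2 ∨ p1) ⊃ ¬p2) ∧ p1) = min(0.75, 0.74) = 0.74
(p2 ∨ p2) = max(0.51, 0.51) = 0.51
((p2 ∨ p2) ⊃ p1): min(1, 1 − 0.51 + 0.74) = 1
((((p2 ∨ p1) ⊃ ¬p2) ∧ p1) ⊃ ((p2 ∨ p2) ⊃ p1)): min(1, 1 − 0.74 + 1) = 1
(p1 ⊃ p1): min(1, 1 − 0.74 + 0.74) = 1
¬p2: Łukasiewicz ¬ gives 1 − 0.51 = 0.49
(p1 ∨ ¬p2) = max(0.74, 0.49) = 0.74
((p1 ⊃ p1) ⊃ (p1 ∨ ¬p2)): min(1, 1 − 1 + 0.74) = 0.74
¬((p1 ⊃ p1) ⊃ (p1 ∨ ¬p2)): Łukasiewicz ¬ gives 1 − 0.74 = 0.26
(((((p2 ∨ p1) ⊃ ¬p2) ∧ p1) ⊃ ((p2 ∨ p2) ⊃ p1)) ⊃ ¬((p1 ⊃ p1) ⊃ (p1 ∨ ¬p2))): min(1, 1 − 1 + 0.26) = 0.26

0.26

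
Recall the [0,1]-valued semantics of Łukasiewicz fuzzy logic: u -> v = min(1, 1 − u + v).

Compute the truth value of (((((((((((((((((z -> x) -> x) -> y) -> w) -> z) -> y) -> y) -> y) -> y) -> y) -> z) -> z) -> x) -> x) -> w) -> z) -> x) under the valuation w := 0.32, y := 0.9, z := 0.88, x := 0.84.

0.84

(z -> x): min(1, 1 − 0.88 + 0.84) = 0.96
((z -> x) -> x): min(1, 1 − 0.96 + 0.84) = 0.88
(((z -> x) -> x) -> y): min(1, 1 − 0.88 + 0.9) = 1
((((z -> x) -> x) -> y) -> w): min(1, 1 − 1 + 0.32) = 0.32
(((((z -> x) -> x) -> y) -> w) -> z): min(1, 1 − 0.32 + 0.88) = 1
((((((z -> x) -> x) -> y) -> w) -> z) -> y): min(1, 1 − 1 + 0.9) = 0.9
(((((((z -> x) -> x) -> y) -> w) -> z) -> y) -> y): min(1, 1 − 0.9 + 0.9) = 1
((((((((z -> x) -> x) -> y) -> w) -> z) -> y) -> y) -> y): min(1, 1 − 1 + 0.9) = 0.9
(((((((((z -> x) -> x) -> y) -> w) -> z) -> y) -> y) -> y) -> y): min(1, 1 − 0.9 + 0.9) = 1
((((((((((z -> x) -> x) -> y) -> w) -> z) -> y) -> y) -> y) -> y) -> y): min(1, 1 − 1 + 0.9) = 0.9
(((((((((((z -> x) -> x) -> y) -> w) -> z) -> y) -> y) -> y) -> y) -> y) -> z): min(1, 1 − 0.9 + 0.88) = 0.98
((((((((((((z -> x) -> x) -> y) -> w) -> z) -> y) -> y) -> y) -> y) -> y) -> z) -> z): min(1, 1 − 0.98 + 0.88) = 0.9
(((((((((((((z -> x) -> x) -> y) -> w) -> z) -> y) -> y) -> y) -> y) -> y) -> z) -> z) -> x): min(1, 1 − 0.9 + 0.84) = 0.94
((((((((((((((z -> x) -> x) -> y) -> w) -> z) -> y) -> y) -> y) -> y) -> y) -> z) -> z) -> x) -> x): min(1, 1 − 0.94 + 0.84) = 0.9
(((((((((((((((z -> x) -> x) -> y) -> w) -> z) -> y) -> y) -> y) -> y) -> y) -> z) -> z) -> x) -> x) -> w): min(1, 1 − 0.9 + 0.32) = 0.42
((((((((((((((((z -> x) -> x) -> y) -> w) -> z) -> y) -> y) -> y) -> y) -> y) -> z) -> z) -> x) -> x) -> w) -> z): min(1, 1 − 0.42 + 0.88) = 1
(((((((((((((((((z -> x) -> x) -> y) -> w) -> z) -> y) -> y) -> y) -> y) -> y) -> z) -> z) -> x) -> x) -> w) -> z) -> x): min(1, 1 − 1 + 0.84) = 0.84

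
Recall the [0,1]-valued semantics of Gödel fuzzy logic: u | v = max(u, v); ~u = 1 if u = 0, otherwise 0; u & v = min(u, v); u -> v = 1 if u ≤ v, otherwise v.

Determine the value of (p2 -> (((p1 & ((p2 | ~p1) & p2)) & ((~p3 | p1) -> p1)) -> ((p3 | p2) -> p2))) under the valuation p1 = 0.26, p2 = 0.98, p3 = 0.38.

1.00

~p1: Gödel ¬ of 0.26 = 0 (operand ≠ 0)
(p2 | ~p1) = max(0.98, 0) = 0.98
((p2 | ~p1) & p2) = min(0.98, 0.98) = 0.98
(p1 & ((p2 | ~p1) & p2)) = min(0.26, 0.98) = 0.26
~p3: Gödel ¬ of 0.38 = 0 (operand ≠ 0)
(~p3 | p1) = max(0, 0.26) = 0.26
((~p3 | p1) -> p1): 0.26 ≤ 0.26, so result = 1
((p1 & ((p2 | ~p1) & p2)) & ((~p3 | p1) -> p1)) = min(0.26, 1) = 0.26
(p3 | p2) = max(0.38, 0.98) = 0.98
((p3 | p2) -> p2): 0.98 ≤ 0.98, so result = 1
(((p1 & ((p2 | ~p1) & p2)) & ((~p3 | p1) -> p1)) -> ((p3 | p2) -> p2)): 0.26 ≤ 1, so result = 1
(p2 -> (((p1 & ((p2 | ~p1) & p2)) & ((~p3 | p1) -> p1)) -> ((p3 | p2) -> p2))): 0.98 ≤ 1, so result = 1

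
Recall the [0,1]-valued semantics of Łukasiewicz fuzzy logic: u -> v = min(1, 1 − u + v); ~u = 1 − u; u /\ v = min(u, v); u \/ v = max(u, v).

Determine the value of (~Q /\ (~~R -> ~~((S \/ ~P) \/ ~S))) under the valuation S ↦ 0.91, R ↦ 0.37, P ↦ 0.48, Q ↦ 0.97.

~Q: Łukasiewicz ¬ gives 1 − 0.97 = 0.03
~R: Łukasiewicz ¬ gives 1 − 0.37 = 0.63
~~R: Łukasiewicz ¬ gives 1 − 0.63 = 0.37
~P: Łukasiewicz ¬ gives 1 − 0.48 = 0.52
(S \/ ~P) = max(0.91, 0.52) = 0.91
~S: Łukasiewicz ¬ gives 1 − 0.91 = 0.09
((S \/ ~P) \/ ~S) = max(0.91, 0.09) = 0.91
~((S \/ ~P) \/ ~S): Łukasiewicz ¬ gives 1 − 0.91 = 0.09
~~((S \/ ~P) \/ ~S): Łukasiewicz ¬ gives 1 − 0.09 = 0.91
(~~R -> ~~((S \/ ~P) \/ ~S)): min(1, 1 − 0.37 + 0.91) = 1
(~Q /\ (~~R -> ~~((S \/ ~P) \/ ~S))) = min(0.03, 1) = 0.03

0.03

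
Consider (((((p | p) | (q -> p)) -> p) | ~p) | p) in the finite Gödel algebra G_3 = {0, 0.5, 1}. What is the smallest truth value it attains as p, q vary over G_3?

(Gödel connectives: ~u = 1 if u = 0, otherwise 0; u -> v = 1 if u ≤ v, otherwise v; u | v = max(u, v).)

0.50

The minimum is attained at p = 0.5, q = 0:
  (p | p) = max(0.5, 0.5) = 0.5
  (q -> p): 0 ≤ 0.5, so result = 1
  ((p | p) | (q -> p)) = max(0.5, 1) = 1
  (((p | p) | (q -> p)) -> p): 1 > 0.5, so result = 0.5
  ~p: Gödel ¬ of 0.5 = 0 (operand ≠ 0)
  ((((p | p) | (q -> p)) -> p) | ~p) = max(0.5, 0) = 0.5
  (((((p | p) | (q -> p)) -> p) | ~p) | p) = max(0.5, 0.5) = 0.5
Checking all 9 assignments confirms none give a value below 0.50.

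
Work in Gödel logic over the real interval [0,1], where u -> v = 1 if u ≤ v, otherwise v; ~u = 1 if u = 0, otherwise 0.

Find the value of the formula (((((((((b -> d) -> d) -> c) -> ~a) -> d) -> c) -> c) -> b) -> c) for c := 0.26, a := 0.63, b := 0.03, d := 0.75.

(b -> d): 0.03 ≤ 0.75, so result = 1
((b -> d) -> d): 1 > 0.75, so result = 0.75
(((b -> d) -> d) -> c): 0.75 > 0.26, so result = 0.26
~a: Gödel ¬ of 0.63 = 0 (operand ≠ 0)
((((b -> d) -> d) -> c) -> ~a): 0.26 > 0, so result = 0
(((((b -> d) -> d) -> c) -> ~a) -> d): 0 ≤ 0.75, so result = 1
((((((b -> d) -> d) -> c) -> ~a) -> d) -> c): 1 > 0.26, so result = 0.26
(((((((b -> d) -> d) -> c) -> ~a) -> d) -> c) -> c): 0.26 ≤ 0.26, so result = 1
((((((((b -> d) -> d) -> c) -> ~a) -> d) -> c) -> c) -> b): 1 > 0.03, so result = 0.03
(((((((((b -> d) -> d) -> c) -> ~a) -> d) -> c) -> c) -> b) -> c): 0.03 ≤ 0.26, so result = 1

1.00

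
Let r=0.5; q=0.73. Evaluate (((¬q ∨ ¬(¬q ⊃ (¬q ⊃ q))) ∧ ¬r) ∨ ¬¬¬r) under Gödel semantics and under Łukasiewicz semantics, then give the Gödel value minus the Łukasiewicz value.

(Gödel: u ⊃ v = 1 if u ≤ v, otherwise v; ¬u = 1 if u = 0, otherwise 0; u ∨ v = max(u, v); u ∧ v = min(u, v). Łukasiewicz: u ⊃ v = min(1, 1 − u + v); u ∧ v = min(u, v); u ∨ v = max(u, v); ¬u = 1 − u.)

-0.50

Gödel evaluation:
  ¬q: Gödel ¬ of 0.73 = 0 (operand ≠ 0)
  ¬q: Gödel ¬ of 0.73 = 0 (operand ≠ 0)
  ¬q: Gödel ¬ of 0.73 = 0 (operand ≠ 0)
  (¬q ⊃ q): 0 ≤ 0.73, so result = 1
  (¬q ⊃ (¬q ⊃ q)): 0 ≤ 1, so result = 1
  ¬(¬q ⊃ (¬q ⊃ q)): Gödel ¬ of 1 = 0 (operand ≠ 0)
  (¬q ∨ ¬(¬q ⊃ (¬q ⊃ q))) = max(0, 0) = 0
  ¬r: Gödel ¬ of 0.5 = 0 (operand ≠ 0)
  ((¬q ∨ ¬(¬q ⊃ (¬q ⊃ q))) ∧ ¬r) = min(0, 0) = 0
  ¬r: Gödel ¬ of 0.5 = 0 (operand ≠ 0)
  ¬¬r: Gödel ¬ of 0 = 1 (operand is 0)
  ¬¬¬r: Gödel ¬ of 1 = 0 (operand ≠ 0)
  (((¬q ∨ ¬(¬q ⊃ (¬q ⊃ q))) ∧ ¬r) ∨ ¬¬¬r) = max(0, 0) = 0
  Gödel value = 0
Łukasiewicz evaluation:
  ¬q: Łukasiewicz ¬ gives 1 − 0.73 = 0.27
  ¬q: Łukasiewicz ¬ gives 1 − 0.73 = 0.27
  ¬q: Łukasiewicz ¬ gives 1 − 0.73 = 0.27
  (¬q ⊃ q): min(1, 1 − 0.27 + 0.73) = 1
  (¬q ⊃ (¬q ⊃ q)): min(1, 1 − 0.27 + 1) = 1
  ¬(¬q ⊃ (¬q ⊃ q)): Łukasiewicz ¬ gives 1 − 1 = 0
  (¬q ∨ ¬(¬q ⊃ (¬q ⊃ q))) = max(0.27, 0) = 0.27
  ¬r: Łukasiewicz ¬ gives 1 − 0.5 = 0.5
  ((¬q ∨ ¬(¬q ⊃ (¬q ⊃ q))) ∧ ¬r) = min(0.27, 0.5) = 0.27
  ¬r: Łukasiewicz ¬ gives 1 − 0.5 = 0.5
  ¬¬r: Łukasiewicz ¬ gives 1 − 0.5 = 0.5
  ¬¬¬r: Łukasiewicz ¬ gives 1 − 0.5 = 0.5
  (((¬q ∨ ¬(¬q ⊃ (¬q ⊃ q))) ∧ ¬r) ∨ ¬¬¬r) = max(0.27, 0.5) = 0.5
  Łukasiewicz value = 0.5
Difference: 0 − 0.5 = -0.50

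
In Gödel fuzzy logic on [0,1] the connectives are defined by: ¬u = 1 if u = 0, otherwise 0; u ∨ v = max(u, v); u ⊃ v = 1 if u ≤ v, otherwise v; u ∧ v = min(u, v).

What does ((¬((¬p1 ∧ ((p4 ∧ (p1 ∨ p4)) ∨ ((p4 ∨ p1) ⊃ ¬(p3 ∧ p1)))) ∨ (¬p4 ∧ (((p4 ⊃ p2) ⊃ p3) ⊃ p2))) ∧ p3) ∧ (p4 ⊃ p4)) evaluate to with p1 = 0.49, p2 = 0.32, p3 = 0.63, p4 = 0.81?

¬p1: Gödel ¬ of 0.49 = 0 (operand ≠ 0)
(p1 ∨ p4) = max(0.49, 0.81) = 0.81
(p4 ∧ (p1 ∨ p4)) = min(0.81, 0.81) = 0.81
(p4 ∨ p1) = max(0.81, 0.49) = 0.81
(p3 ∧ p1) = min(0.63, 0.49) = 0.49
¬(p3 ∧ p1): Gödel ¬ of 0.49 = 0 (operand ≠ 0)
((p4 ∨ p1) ⊃ ¬(p3 ∧ p1)): 0.81 > 0, so result = 0
((p4 ∧ (p1 ∨ p4)) ∨ ((p4 ∨ p1) ⊃ ¬(p3 ∧ p1))) = max(0.81, 0) = 0.81
(¬p1 ∧ ((p4 ∧ (p1 ∨ p4)) ∨ ((p4 ∨ p1) ⊃ ¬(p3 ∧ p1)))) = min(0, 0.81) = 0
¬p4: Gödel ¬ of 0.81 = 0 (operand ≠ 0)
(p4 ⊃ p2): 0.81 > 0.32, so result = 0.32
((p4 ⊃ p2) ⊃ p3): 0.32 ≤ 0.63, so result = 1
(((p4 ⊃ p2) ⊃ p3) ⊃ p2): 1 > 0.32, so result = 0.32
(¬p4 ∧ (((p4 ⊃ p2) ⊃ p3) ⊃ p2)) = min(0, 0.32) = 0
((¬p1 ∧ ((p4 ∧ (p1 ∨ p4)) ∨ ((p4 ∨ p1) ⊃ ¬(p3 ∧ p1)))) ∨ (¬p4 ∧ (((p4 ⊃ p2) ⊃ p3) ⊃ p2))) = max(0, 0) = 0
¬((¬p1 ∧ ((p4 ∧ (p1 ∨ p4)) ∨ ((p4 ∨ p1) ⊃ ¬(p3 ∧ p1)))) ∨ (¬p4 ∧ (((p4 ⊃ p2) ⊃ p3) ⊃ p2))): Gödel ¬ of 0 = 1 (operand is 0)
(¬((¬p1 ∧ ((p4 ∧ (p1 ∨ p4)) ∨ ((p4 ∨ p1) ⊃ ¬(p3 ∧ p1)))) ∨ (¬p4 ∧ (((p4 ⊃ p2) ⊃ p3) ⊃ p2))) ∧ p3) = min(1, 0.63) = 0.63
(p4 ⊃ p4): 0.81 ≤ 0.81, so result = 1
((¬((¬p1 ∧ ((p4 ∧ (p1 ∨ p4)) ∨ ((p4 ∨ p1) ⊃ ¬(p3 ∧ p1)))) ∨ (¬p4 ∧ (((p4 ⊃ p2) ⊃ p3) ⊃ p2))) ∧ p3) ∧ (p4 ⊃ p4)) = min(0.63, 1) = 0.63

0.63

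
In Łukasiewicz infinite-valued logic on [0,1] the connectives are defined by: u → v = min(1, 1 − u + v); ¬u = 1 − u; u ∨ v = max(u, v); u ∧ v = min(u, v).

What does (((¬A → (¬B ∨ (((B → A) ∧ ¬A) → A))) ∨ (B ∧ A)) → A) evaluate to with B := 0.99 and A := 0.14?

¬A: Łukasiewicz ¬ gives 1 − 0.14 = 0.86
¬B: Łukasiewicz ¬ gives 1 − 0.99 = 0.01
(B → A): min(1, 1 − 0.99 + 0.14) = 0.15
¬A: Łukasiewicz ¬ gives 1 − 0.14 = 0.86
((B → A) ∧ ¬A) = min(0.15, 0.86) = 0.15
(((B → A) ∧ ¬A) → A): min(1, 1 − 0.15 + 0.14) = 0.99
(¬B ∨ (((B → A) ∧ ¬A) → A)) = max(0.01, 0.99) = 0.99
(¬A → (¬B ∨ (((B → A) ∧ ¬A) → A))): min(1, 1 − 0.86 + 0.99) = 1
(B ∧ A) = min(0.99, 0.14) = 0.14
((¬A → (¬B ∨ (((B → A) ∧ ¬A) → A))) ∨ (B ∧ A)) = max(1, 0.14) = 1
(((¬A → (¬B ∨ (((B → A) ∧ ¬A) → A))) ∨ (B ∧ A)) → A): min(1, 1 − 1 + 0.14) = 0.14

0.14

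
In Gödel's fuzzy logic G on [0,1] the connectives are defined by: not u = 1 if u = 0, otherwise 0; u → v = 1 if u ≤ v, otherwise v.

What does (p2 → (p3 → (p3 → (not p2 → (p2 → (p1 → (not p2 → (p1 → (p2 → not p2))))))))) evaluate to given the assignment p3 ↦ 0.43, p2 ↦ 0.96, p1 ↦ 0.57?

1.00

not p2: Gödel ¬ of 0.96 = 0 (operand ≠ 0)
not p2: Gödel ¬ of 0.96 = 0 (operand ≠ 0)
not p2: Gödel ¬ of 0.96 = 0 (operand ≠ 0)
(p2 → not p2): 0.96 > 0, so result = 0
(p1 → (p2 → not p2)): 0.57 > 0, so result = 0
(not p2 → (p1 → (p2 → not p2))): 0 ≤ 0, so result = 1
(p1 → (not p2 → (p1 → (p2 → not p2)))): 0.57 ≤ 1, so result = 1
(p2 → (p1 → (not p2 → (p1 → (p2 → not p2))))): 0.96 ≤ 1, so result = 1
(not p2 → (p2 → (p1 → (not p2 → (p1 → (p2 → not p2)))))): 0 ≤ 1, so result = 1
(p3 → (not p2 → (p2 → (p1 → (not p2 → (p1 → (p2 → not p2))))))): 0.43 ≤ 1, so result = 1
(p3 → (p3 → (not p2 → (p2 → (p1 → (not p2 → (p1 → (p2 → not p2)))))))): 0.43 ≤ 1, so result = 1
(p2 → (p3 → (p3 → (not p2 → (p2 → (p1 → (not p2 → (p1 → (p2 → not p2))))))))): 0.96 ≤ 1, so result = 1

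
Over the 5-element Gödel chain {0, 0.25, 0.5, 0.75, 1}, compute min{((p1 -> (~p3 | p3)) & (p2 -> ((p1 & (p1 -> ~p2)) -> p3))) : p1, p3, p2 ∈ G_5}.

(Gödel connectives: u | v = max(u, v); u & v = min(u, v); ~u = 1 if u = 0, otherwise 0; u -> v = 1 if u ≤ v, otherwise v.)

0.25

The minimum is attained at p1 = 0.5, p3 = 0.25, p2 = 0:
  ~p3: Gödel ¬ of 0.25 = 0 (operand ≠ 0)
  (~p3 | p3) = max(0, 0.25) = 0.25
  (p1 -> (~p3 | p3)): 0.5 > 0.25, so result = 0.25
  ~p2: Gödel ¬ of 0 = 1 (operand is 0)
  (p1 -> ~p2): 0.5 ≤ 1, so result = 1
  (p1 & (p1 -> ~p2)) = min(0.5, 1) = 0.5
  ((p1 & (p1 -> ~p2)) -> p3): 0.5 > 0.25, so result = 0.25
  (p2 -> ((p1 & (p1 -> ~p2)) -> p3)): 0 ≤ 0.25, so result = 1
  ((p1 -> (~p3 | p3)) & (p2 -> ((p1 & (p1 -> ~p2)) -> p3))) = min(0.25, 1) = 0.25
Checking all 125 assignments confirms none give a value below 0.25.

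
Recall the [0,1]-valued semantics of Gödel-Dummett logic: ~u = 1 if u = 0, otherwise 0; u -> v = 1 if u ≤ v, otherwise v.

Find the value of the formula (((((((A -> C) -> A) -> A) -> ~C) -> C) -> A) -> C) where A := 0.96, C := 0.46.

(A -> C): 0.96 > 0.46, so result = 0.46
((A -> C) -> A): 0.46 ≤ 0.96, so result = 1
(((A -> C) -> A) -> A): 1 > 0.96, so result = 0.96
~C: Gödel ¬ of 0.46 = 0 (operand ≠ 0)
((((A -> C) -> A) -> A) -> ~C): 0.96 > 0, so result = 0
(((((A -> C) -> A) -> A) -> ~C) -> C): 0 ≤ 0.46, so result = 1
((((((A -> C) -> A) -> A) -> ~C) -> C) -> A): 1 > 0.96, so result = 0.96
(((((((A -> C) -> A) -> A) -> ~C) -> C) -> A) -> C): 0.96 > 0.46, so result = 0.46

0.46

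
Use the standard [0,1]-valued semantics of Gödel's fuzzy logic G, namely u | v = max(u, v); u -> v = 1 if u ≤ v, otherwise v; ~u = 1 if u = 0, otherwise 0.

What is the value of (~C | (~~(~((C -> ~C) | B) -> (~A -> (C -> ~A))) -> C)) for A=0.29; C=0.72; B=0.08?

~C: Gödel ¬ of 0.72 = 0 (operand ≠ 0)
~C: Gödel ¬ of 0.72 = 0 (operand ≠ 0)
(C -> ~C): 0.72 > 0, so result = 0
((C -> ~C) | B) = max(0, 0.08) = 0.08
~((C -> ~C) | B): Gödel ¬ of 0.08 = 0 (operand ≠ 0)
~A: Gödel ¬ of 0.29 = 0 (operand ≠ 0)
~A: Gödel ¬ of 0.29 = 0 (operand ≠ 0)
(C -> ~A): 0.72 > 0, so result = 0
(~A -> (C -> ~A)): 0 ≤ 0, so result = 1
(~((C -> ~C) | B) -> (~A -> (C -> ~A))): 0 ≤ 1, so result = 1
~(~((C -> ~C) | B) -> (~A -> (C -> ~A))): Gödel ¬ of 1 = 0 (operand ≠ 0)
~~(~((C -> ~C) | B) -> (~A -> (C -> ~A))): Gödel ¬ of 0 = 1 (operand is 0)
(~~(~((C -> ~C) | B) -> (~A -> (C -> ~A))) -> C): 1 > 0.72, so result = 0.72
(~C | (~~(~((C -> ~C) | B) -> (~A -> (C -> ~A))) -> C)) = max(0, 0.72) = 0.72

0.72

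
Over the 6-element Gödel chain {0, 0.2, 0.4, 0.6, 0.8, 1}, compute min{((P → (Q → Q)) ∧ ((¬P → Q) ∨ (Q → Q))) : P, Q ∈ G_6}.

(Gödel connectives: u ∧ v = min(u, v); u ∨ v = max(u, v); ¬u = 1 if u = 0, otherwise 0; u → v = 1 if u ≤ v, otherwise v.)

Every assignment gives 1. For instance at P = 0, Q = 0:
  (Q → Q): 0 ≤ 0, so result = 1
  (P → (Q → Q)): 0 ≤ 1, so result = 1
  ¬P: Gödel ¬ of 0 = 1 (operand is 0)
  (¬P → Q): 1 > 0, so result = 0
  (Q → Q): 0 ≤ 0, so result = 1
  ((¬P → Q) ∨ (Q → Q)) = max(0, 1) = 1
  ((P → (Q → Q)) ∧ ((¬P → Q) ∨ (Q → Q))) = min(1, 1) = 1
All 36 assignments give value 1 — the formula is a G_6-tautology.

1.00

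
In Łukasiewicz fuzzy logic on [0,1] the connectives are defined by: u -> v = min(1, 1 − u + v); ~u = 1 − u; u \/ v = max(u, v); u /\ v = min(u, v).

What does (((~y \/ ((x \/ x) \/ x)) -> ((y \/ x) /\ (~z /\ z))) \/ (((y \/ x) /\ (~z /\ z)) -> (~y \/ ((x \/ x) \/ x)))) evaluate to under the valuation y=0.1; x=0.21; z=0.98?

1.00

~y: Łukasiewicz ¬ gives 1 − 0.1 = 0.9
(x \/ x) = max(0.21, 0.21) = 0.21
((x \/ x) \/ x) = max(0.21, 0.21) = 0.21
(~y \/ ((x \/ x) \/ x)) = max(0.9, 0.21) = 0.9
(y \/ x) = max(0.1, 0.21) = 0.21
~z: Łukasiewicz ¬ gives 1 − 0.98 = 0.02
(~z /\ z) = min(0.02, 0.98) = 0.02
((y \/ x) /\ (~z /\ z)) = min(0.21, 0.02) = 0.02
((~y \/ ((x \/ x) \/ x)) -> ((y \/ x) /\ (~z /\ z))): min(1, 1 − 0.9 + 0.02) = 0.12
(y \/ x) = max(0.1, 0.21) = 0.21
~z: Łukasiewicz ¬ gives 1 − 0.98 = 0.02
(~z /\ z) = min(0.02, 0.98) = 0.02
((y \/ x) /\ (~z /\ z)) = min(0.21, 0.02) = 0.02
~y: Łukasiewicz ¬ gives 1 − 0.1 = 0.9
(x \/ x) = max(0.21, 0.21) = 0.21
((x \/ x) \/ x) = max(0.21, 0.21) = 0.21
(~y \/ ((x \/ x) \/ x)) = max(0.9, 0.21) = 0.9
(((y \/ x) /\ (~z /\ z)) -> (~y \/ ((x \/ x) \/ x))): min(1, 1 − 0.02 + 0.9) = 1
(((~y \/ ((x \/ x) \/ x)) -> ((y \/ x) /\ (~z /\ z))) \/ (((y \/ x) /\ (~z /\ z)) -> (~y \/ ((x \/ x) \/ x)))) = max(0.12, 1) = 1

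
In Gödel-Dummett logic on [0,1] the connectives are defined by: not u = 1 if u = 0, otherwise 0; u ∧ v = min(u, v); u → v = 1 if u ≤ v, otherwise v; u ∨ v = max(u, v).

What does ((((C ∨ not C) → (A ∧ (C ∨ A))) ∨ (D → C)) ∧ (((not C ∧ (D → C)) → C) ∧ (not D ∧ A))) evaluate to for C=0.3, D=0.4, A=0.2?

0.00

not C: Gödel ¬ of 0.3 = 0 (operand ≠ 0)
(C ∨ not C) = max(0.3, 0) = 0.3
(C ∨ A) = max(0.3, 0.2) = 0.3
(A ∧ (C ∨ A)) = min(0.2, 0.3) = 0.2
((C ∨ not C) → (A ∧ (C ∨ A))): 0.3 > 0.2, so result = 0.2
(D → C): 0.4 > 0.3, so result = 0.3
(((C ∨ not C) → (A ∧ (C ∨ A))) ∨ (D → C)) = max(0.2, 0.3) = 0.3
not C: Gödel ¬ of 0.3 = 0 (operand ≠ 0)
(D → C): 0.4 > 0.3, so result = 0.3
(not C ∧ (D → C)) = min(0, 0.3) = 0
((not C ∧ (D → C)) → C): 0 ≤ 0.3, so result = 1
not D: Gödel ¬ of 0.4 = 0 (operand ≠ 0)
(not D ∧ A) = min(0, 0.2) = 0
(((not C ∧ (D → C)) → C) ∧ (not D ∧ A)) = min(1, 0) = 0
((((C ∨ not C) → (A ∧ (C ∨ A))) ∨ (D → C)) ∧ (((not C ∧ (D → C)) → C) ∧ (not D ∧ A))) = min(0.3, 0) = 0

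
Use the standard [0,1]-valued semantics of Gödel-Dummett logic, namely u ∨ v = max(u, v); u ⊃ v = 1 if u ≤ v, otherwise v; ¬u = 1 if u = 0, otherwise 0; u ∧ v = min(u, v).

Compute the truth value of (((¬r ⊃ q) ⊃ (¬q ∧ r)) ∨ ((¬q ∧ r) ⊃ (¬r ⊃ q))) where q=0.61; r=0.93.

¬r: Gödel ¬ of 0.93 = 0 (operand ≠ 0)
(¬r ⊃ q): 0 ≤ 0.61, so result = 1
¬q: Gödel ¬ of 0.61 = 0 (operand ≠ 0)
(¬q ∧ r) = min(0, 0.93) = 0
((¬r ⊃ q) ⊃ (¬q ∧ r)): 1 > 0, so result = 0
¬q: Gödel ¬ of 0.61 = 0 (operand ≠ 0)
(¬q ∧ r) = min(0, 0.93) = 0
¬r: Gödel ¬ of 0.93 = 0 (operand ≠ 0)
(¬r ⊃ q): 0 ≤ 0.61, so result = 1
((¬q ∧ r) ⊃ (¬r ⊃ q)): 0 ≤ 1, so result = 1
(((¬r ⊃ q) ⊃ (¬q ∧ r)) ∨ ((¬q ∧ r) ⊃ (¬r ⊃ q))) = max(0, 1) = 1

1.00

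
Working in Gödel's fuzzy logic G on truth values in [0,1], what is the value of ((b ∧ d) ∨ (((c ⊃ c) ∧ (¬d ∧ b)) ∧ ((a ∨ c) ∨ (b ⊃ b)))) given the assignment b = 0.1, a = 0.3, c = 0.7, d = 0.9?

(b ∧ d) = min(0.1, 0.9) = 0.1
(c ⊃ c): 0.7 ≤ 0.7, so result = 1
¬d: Gödel ¬ of 0.9 = 0 (operand ≠ 0)
(¬d ∧ b) = min(0, 0.1) = 0
((c ⊃ c) ∧ (¬d ∧ b)) = min(1, 0) = 0
(a ∨ c) = max(0.3, 0.7) = 0.7
(b ⊃ b): 0.1 ≤ 0.1, so result = 1
((a ∨ c) ∨ (b ⊃ b)) = max(0.7, 1) = 1
(((c ⊃ c) ∧ (¬d ∧ b)) ∧ ((a ∨ c) ∨ (b ⊃ b))) = min(0, 1) = 0
((b ∧ d) ∨ (((c ⊃ c) ∧ (¬d ∧ b)) ∧ ((a ∨ c) ∨ (b ⊃ b)))) = max(0.1, 0) = 0.1

0.10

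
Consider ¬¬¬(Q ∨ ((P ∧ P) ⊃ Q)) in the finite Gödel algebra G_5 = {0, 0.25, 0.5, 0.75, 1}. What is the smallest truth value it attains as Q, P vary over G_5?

0.00

The minimum is attained at Q = 0, P = 0:
  (P ∧ P) = min(0, 0) = 0
  ((P ∧ P) ⊃ Q): 0 ≤ 0, so result = 1
  (Q ∨ ((P ∧ P) ⊃ Q)) = max(0, 1) = 1
  ¬(Q ∨ ((P ∧ P) ⊃ Q)): Gödel ¬ of 1 = 0 (operand ≠ 0)
  ¬¬(Q ∨ ((P ∧ P) ⊃ Q)): Gödel ¬ of 0 = 1 (operand is 0)
  ¬¬¬(Q ∨ ((P ∧ P) ⊃ Q)): Gödel ¬ of 1 = 0 (operand ≠ 0)
Checking all 25 assignments confirms none give a value below 0.00.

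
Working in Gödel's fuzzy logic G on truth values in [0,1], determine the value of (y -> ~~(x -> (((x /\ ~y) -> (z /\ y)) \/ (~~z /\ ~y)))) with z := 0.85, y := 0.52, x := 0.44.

~y: Gödel ¬ of 0.52 = 0 (operand ≠ 0)
(x /\ ~y) = min(0.44, 0) = 0
(z /\ y) = min(0.85, 0.52) = 0.52
((x /\ ~y) -> (z /\ y)): 0 ≤ 0.52, so result = 1
~z: Gödel ¬ of 0.85 = 0 (operand ≠ 0)
~~z: Gödel ¬ of 0 = 1 (operand is 0)
~y: Gödel ¬ of 0.52 = 0 (operand ≠ 0)
(~~z /\ ~y) = min(1, 0) = 0
(((x /\ ~y) -> (z /\ y)) \/ (~~z /\ ~y)) = max(1, 0) = 1
(x -> (((x /\ ~y) -> (z /\ y)) \/ (~~z /\ ~y))): 0.44 ≤ 1, so result = 1
~(x -> (((x /\ ~y) -> (z /\ y)) \/ (~~z /\ ~y))): Gödel ¬ of 1 = 0 (operand ≠ 0)
~~(x -> (((x /\ ~y) -> (z /\ y)) \/ (~~z /\ ~y))): Gödel ¬ of 0 = 1 (operand is 0)
(y -> ~~(x -> (((x /\ ~y) -> (z /\ y)) \/ (~~z /\ ~y)))): 0.52 ≤ 1, so result = 1

1.00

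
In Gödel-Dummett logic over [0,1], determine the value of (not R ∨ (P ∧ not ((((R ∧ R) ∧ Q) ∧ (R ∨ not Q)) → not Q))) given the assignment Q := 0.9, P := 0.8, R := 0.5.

not R: Gödel ¬ of 0.5 = 0 (operand ≠ 0)
(R ∧ R) = min(0.5, 0.5) = 0.5
((R ∧ R) ∧ Q) = min(0.5, 0.9) = 0.5
not Q: Gödel ¬ of 0.9 = 0 (operand ≠ 0)
(R ∨ not Q) = max(0.5, 0) = 0.5
(((R ∧ R) ∧ Q) ∧ (R ∨ not Q)) = min(0.5, 0.5) = 0.5
not Q: Gödel ¬ of 0.9 = 0 (operand ≠ 0)
((((R ∧ R) ∧ Q) ∧ (R ∨ not Q)) → not Q): 0.5 > 0, so result = 0
not ((((R ∧ R) ∧ Q) ∧ (R ∨ not Q)) → not Q): Gödel ¬ of 0 = 1 (operand is 0)
(P ∧ not ((((R ∧ R) ∧ Q) ∧ (R ∨ not Q)) → not Q)) = min(0.8, 1) = 0.8
(not R ∨ (P ∧ not ((((R ∧ R) ∧ Q) ∧ (R ∨ not Q)) → not Q))) = max(0, 0.8) = 0.8

0.80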